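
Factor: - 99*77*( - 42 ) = 2^1*  3^3  *7^2*11^2 = 320166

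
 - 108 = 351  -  459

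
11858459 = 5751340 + 6107119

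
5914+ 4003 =9917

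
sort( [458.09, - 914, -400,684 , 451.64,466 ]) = [ - 914,-400, 451.64,458.09, 466, 684 ] 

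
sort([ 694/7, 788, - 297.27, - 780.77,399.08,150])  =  [-780.77,  -  297.27,694/7, 150,399.08,  788]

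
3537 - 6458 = -2921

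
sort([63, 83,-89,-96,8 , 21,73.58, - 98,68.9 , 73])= [-98, - 96,-89, 8, 21,63,68.9,73,73.58,  83]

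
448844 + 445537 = 894381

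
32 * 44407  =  1421024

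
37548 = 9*4172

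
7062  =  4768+2294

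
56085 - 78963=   -  22878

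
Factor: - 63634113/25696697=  - 3^3*13^(-1 ) * 29^(  -  1)*433^1*5443^1 * 68161^( - 1)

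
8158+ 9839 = 17997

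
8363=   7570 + 793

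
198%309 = 198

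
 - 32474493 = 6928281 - 39402774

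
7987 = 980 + 7007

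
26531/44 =26531/44 = 602.98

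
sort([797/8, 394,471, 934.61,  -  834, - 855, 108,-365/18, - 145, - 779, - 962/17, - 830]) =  [-855, - 834, - 830, - 779,- 145, - 962/17, - 365/18, 797/8, 108, 394, 471, 934.61]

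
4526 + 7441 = 11967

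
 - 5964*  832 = -4962048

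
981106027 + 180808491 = 1161914518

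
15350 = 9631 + 5719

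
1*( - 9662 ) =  - 9662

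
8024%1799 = 828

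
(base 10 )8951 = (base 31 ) 99n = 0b10001011110111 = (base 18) 19b5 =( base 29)AIJ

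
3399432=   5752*591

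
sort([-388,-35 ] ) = [-388, - 35]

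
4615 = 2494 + 2121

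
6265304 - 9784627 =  - 3519323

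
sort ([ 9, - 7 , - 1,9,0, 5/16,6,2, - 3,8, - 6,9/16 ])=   [ - 7, - 6, - 3 , - 1,0,5/16,9/16,  2,6,8,9,9 ]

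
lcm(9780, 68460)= 68460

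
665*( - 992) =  - 659680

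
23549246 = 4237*5558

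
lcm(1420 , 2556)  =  12780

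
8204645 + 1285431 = 9490076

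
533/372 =533/372 = 1.43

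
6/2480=3/1240 = 0.00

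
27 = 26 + 1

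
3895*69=268755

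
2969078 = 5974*497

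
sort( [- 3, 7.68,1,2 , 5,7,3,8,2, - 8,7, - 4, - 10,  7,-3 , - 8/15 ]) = [ - 10,-8,  -  4,  -  3, - 3,-8/15, 1,2, 2,3, 5,7, 7,7, 7.68,8 ]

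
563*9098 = 5122174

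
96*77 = 7392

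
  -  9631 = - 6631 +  -3000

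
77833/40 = 1945  +  33/40=1945.83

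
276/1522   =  138/761= 0.18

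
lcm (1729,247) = 1729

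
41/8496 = 41/8496 = 0.00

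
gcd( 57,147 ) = 3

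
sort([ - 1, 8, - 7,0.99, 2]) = [- 7,  -  1, 0.99, 2,8]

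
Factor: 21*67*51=71757=3^2*7^1*17^1*67^1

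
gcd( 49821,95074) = 1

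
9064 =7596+1468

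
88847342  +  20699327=109546669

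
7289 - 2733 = 4556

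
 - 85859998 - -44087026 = - 41772972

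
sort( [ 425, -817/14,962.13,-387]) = [ - 387, - 817/14, 425, 962.13]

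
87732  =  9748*9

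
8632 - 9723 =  - 1091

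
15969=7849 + 8120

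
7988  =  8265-277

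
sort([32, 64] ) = [ 32, 64] 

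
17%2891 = 17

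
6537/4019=6537/4019 = 1.63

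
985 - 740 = 245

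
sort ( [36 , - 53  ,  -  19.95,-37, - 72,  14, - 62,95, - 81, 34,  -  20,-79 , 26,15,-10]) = [- 81,  -  79 , - 72, - 62,  -  53, - 37,-20,  -  19.95,-10,14 , 15,26, 34,  36, 95 ] 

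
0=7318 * 0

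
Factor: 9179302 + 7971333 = 5^1*19^1*180533^1 = 17150635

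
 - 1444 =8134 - 9578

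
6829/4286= 6829/4286 = 1.59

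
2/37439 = 2/37439 =0.00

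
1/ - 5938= - 1/5938 = - 0.00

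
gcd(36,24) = 12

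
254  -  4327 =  - 4073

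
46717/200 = 46717/200= 233.59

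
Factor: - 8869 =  - 7^2 * 181^1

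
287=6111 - 5824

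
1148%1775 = 1148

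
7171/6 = 1195 + 1/6 = 1195.17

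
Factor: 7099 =31^1*229^1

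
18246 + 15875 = 34121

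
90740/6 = 15123 + 1/3 = 15123.33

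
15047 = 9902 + 5145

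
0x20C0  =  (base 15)273e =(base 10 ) 8384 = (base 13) 3a7c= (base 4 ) 2003000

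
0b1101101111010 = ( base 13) 3281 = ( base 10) 7034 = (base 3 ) 100122112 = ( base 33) 6F5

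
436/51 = 8 + 28/51=8.55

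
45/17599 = 45/17599 = 0.00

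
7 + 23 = 30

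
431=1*431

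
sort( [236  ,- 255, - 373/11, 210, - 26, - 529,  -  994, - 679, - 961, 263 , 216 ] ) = [ - 994, - 961 ,-679, - 529, - 255 , - 373/11, - 26, 210, 216, 236,263]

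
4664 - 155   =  4509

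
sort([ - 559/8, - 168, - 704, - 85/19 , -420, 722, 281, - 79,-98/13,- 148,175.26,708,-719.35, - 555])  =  [-719.35,-704,-555, - 420, - 168,-148,-79,-559/8, - 98/13, - 85/19,175.26,281,708,722] 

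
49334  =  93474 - 44140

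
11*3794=41734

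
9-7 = 2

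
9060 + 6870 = 15930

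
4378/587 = 7+269/587 = 7.46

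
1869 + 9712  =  11581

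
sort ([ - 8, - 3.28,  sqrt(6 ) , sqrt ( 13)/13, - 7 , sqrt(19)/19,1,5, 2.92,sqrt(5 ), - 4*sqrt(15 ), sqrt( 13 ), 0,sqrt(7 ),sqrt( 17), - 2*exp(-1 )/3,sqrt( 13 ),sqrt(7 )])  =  [ - 4*sqrt(15 ), - 8, - 7, - 3.28, - 2*exp( - 1 ) /3,0,sqrt( 19 )/19, sqrt (13)/13, 1,sqrt( 5), sqrt( 6 ),sqrt( 7),  sqrt( 7 ), 2.92, sqrt( 13 ), sqrt ( 13),sqrt(17 ),5 ]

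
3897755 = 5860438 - 1962683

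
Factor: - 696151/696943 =-13^(-1) * 193^1*3607^1*53611^( - 1)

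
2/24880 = 1/12440=0.00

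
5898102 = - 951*(- 6202 )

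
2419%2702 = 2419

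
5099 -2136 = 2963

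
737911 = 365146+372765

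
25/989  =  25/989 =0.03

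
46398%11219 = 1522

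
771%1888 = 771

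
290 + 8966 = 9256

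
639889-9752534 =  - 9112645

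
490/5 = 98= 98.00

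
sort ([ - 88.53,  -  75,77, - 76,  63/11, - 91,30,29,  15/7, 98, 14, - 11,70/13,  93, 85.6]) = [ - 91, -88.53,- 76, - 75,-11,15/7, 70/13, 63/11,14, 29,30,77,  85.6,93, 98 ]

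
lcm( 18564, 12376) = 37128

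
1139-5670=- 4531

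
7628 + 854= 8482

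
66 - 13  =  53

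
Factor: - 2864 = -2^4 * 179^1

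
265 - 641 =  - 376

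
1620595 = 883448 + 737147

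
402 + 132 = 534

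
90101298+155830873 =245932171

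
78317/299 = 261 +278/299 = 261.93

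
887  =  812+75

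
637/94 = 6 +73/94 =6.78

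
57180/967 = 59 + 127/967 = 59.13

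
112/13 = 8 + 8/13  =  8.62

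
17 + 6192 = 6209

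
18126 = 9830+8296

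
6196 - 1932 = 4264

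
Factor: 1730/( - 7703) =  - 2^1*5^1*173^1 * 7703^( - 1 )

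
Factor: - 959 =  - 7^1*137^1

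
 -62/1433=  - 62/1433 = - 0.04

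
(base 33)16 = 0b100111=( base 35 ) 14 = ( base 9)43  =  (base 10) 39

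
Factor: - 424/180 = -2^1 * 3^(-2) * 5^(-1)*53^1 = - 106/45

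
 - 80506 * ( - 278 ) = 22380668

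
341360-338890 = 2470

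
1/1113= 1/1113= 0.00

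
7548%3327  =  894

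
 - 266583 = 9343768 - 9610351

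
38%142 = 38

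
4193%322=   7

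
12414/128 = 6207/64 = 96.98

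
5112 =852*6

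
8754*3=26262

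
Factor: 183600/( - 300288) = -225/368 = - 2^( - 4 ) *3^2*5^2*23^( - 1)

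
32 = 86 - 54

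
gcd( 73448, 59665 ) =1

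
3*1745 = 5235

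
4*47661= 190644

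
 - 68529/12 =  - 5711 + 1/4= -5710.75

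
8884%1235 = 239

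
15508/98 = 158 + 12/49 = 158.24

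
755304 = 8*94413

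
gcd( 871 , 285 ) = 1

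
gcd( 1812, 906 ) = 906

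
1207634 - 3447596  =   - 2239962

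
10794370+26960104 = 37754474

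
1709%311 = 154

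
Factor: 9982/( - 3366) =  - 4991/1683 = - 3^ ( - 2 )*7^1*11^(-1 )*17^ ( - 1)*23^1*31^1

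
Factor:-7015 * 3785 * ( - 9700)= 2^2*5^4* 23^1*61^1*97^1*757^1 = 257552217500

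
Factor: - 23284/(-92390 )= 2^1*5^( - 1)*5821^1 * 9239^( - 1 ) = 11642/46195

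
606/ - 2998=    - 303/1499 = - 0.20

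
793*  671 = 532103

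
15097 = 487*31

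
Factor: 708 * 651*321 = 147951468 = 2^2*3^3 * 7^1*31^1 * 59^1*107^1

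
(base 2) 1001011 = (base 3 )2210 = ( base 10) 75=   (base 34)27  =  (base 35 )25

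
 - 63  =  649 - 712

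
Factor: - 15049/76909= - 7^(-1)*101^1*149^1  *  10987^( - 1 ) 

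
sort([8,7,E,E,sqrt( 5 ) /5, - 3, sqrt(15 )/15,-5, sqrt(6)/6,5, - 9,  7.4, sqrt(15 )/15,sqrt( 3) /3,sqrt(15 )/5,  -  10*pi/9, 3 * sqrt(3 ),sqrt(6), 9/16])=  [ - 9, - 5, -10  *pi/9, - 3,sqrt ( 15)/15, sqrt(15 ) /15,sqrt(6 )/6,sqrt (5)/5,9/16,sqrt (3 )/3,sqrt(15 ) /5,sqrt ( 6),E, E,5 , 3 * sqrt( 3 ),7,7.4, 8]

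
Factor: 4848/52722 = 8/87= 2^3*3^( - 1 )*29^(-1) 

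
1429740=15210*94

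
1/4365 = 1/4365 = 0.00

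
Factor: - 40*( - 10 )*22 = 2^5*5^2  *11^1  =  8800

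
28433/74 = 384 + 17/74 =384.23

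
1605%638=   329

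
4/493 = 4/493 = 0.01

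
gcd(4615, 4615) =4615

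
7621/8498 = 7621/8498=0.90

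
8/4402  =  4/2201 = 0.00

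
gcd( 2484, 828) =828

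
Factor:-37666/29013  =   - 74/57=-  2^1*3^(  -  1 )*19^(- 1)*37^1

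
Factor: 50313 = 3^1*31^1*541^1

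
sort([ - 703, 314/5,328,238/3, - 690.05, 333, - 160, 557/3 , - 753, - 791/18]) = [-753, - 703, - 690.05,  -  160, - 791/18 , 314/5,238/3, 557/3, 328,333 ]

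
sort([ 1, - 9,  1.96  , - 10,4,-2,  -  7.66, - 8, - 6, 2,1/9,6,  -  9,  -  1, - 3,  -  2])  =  [ - 10, - 9,- 9, - 8, - 7.66,-6,  -  3,-2 , - 2, - 1,1/9,1 , 1.96,2,4,6]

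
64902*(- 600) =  - 38941200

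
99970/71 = 99970/71 = 1408.03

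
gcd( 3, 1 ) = 1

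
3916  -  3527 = 389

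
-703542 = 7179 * (- 98 ) 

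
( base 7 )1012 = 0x160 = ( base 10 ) 352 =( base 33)AM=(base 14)1b2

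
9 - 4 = 5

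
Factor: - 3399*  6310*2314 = -49629954660=-2^2*3^1*5^1 * 11^1*13^1 *89^1*103^1*631^1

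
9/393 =3/131 = 0.02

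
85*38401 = 3264085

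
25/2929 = 25/2929 = 0.01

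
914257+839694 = 1753951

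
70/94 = 35/47  =  0.74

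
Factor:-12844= -2^2*13^2*19^1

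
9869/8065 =9869/8065 = 1.22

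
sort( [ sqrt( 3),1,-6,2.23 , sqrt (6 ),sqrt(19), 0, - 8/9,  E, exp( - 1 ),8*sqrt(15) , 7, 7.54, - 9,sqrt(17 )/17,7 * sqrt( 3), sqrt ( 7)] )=[- 9, - 6, -8/9,0,sqrt( 17 ) /17,exp(-1),1,sqrt( 3),2.23, sqrt ( 6), sqrt (7),E, sqrt(19),7, 7.54,7* sqrt (3),8*sqrt( 15) ] 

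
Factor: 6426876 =2^2*3^1  *  535573^1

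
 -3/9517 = -1 +9514/9517 =- 0.00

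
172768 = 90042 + 82726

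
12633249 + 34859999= 47493248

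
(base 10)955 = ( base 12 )677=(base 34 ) S3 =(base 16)3bb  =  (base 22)1L9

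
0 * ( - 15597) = 0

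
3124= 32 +3092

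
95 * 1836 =174420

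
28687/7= 28687/7  =  4098.14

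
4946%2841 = 2105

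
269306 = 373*722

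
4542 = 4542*1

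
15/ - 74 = -1 + 59/74 = -0.20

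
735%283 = 169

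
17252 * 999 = 17234748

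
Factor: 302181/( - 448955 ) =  - 3^1*5^( - 1)*11^1 *13^( - 1 )*6907^ (  -  1 )*9157^1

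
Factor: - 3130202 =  - 2^1*29^2*1861^1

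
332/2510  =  166/1255=0.13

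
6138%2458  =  1222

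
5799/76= 5799/76=   76.30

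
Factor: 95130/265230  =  151^1*421^(  -  1) = 151/421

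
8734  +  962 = 9696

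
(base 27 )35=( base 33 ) 2k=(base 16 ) 56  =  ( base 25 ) 3B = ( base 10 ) 86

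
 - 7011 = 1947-8958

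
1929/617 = 1929/617  =  3.13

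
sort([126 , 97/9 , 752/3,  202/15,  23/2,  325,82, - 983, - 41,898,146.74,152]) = [-983, - 41, 97/9,23/2,202/15,82,126,146.74,152,752/3,325 , 898]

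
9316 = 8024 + 1292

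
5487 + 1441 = 6928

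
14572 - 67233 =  -52661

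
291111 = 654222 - 363111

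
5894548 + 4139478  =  10034026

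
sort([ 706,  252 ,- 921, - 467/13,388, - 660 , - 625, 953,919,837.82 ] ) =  [ - 921,-660,  -  625, - 467/13  ,  252, 388,706, 837.82, 919, 953] 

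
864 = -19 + 883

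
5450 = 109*50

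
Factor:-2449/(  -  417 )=3^(  -  1) * 31^1*79^1*139^( - 1)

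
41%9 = 5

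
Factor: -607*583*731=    - 258687011= - 11^1  *17^1 * 43^1*53^1*607^1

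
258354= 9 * 28706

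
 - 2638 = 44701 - 47339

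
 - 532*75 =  - 39900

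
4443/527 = 4443/527 = 8.43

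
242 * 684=165528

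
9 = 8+1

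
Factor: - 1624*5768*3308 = -2^8*7^2*29^1*103^1 *827^1 = - 30986803456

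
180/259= 180/259 = 0.69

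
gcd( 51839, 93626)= 1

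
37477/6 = 6246  +  1/6 = 6246.17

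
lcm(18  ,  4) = 36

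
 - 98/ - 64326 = 49/32163 = 0.00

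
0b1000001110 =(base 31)gu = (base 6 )2234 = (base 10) 526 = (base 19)18D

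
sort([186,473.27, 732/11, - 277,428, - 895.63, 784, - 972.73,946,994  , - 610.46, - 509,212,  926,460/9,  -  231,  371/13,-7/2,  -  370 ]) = [-972.73, - 895.63, - 610.46, - 509,-370,-277,  -  231, -7/2, 371/13,460/9,732/11,186,212,  428,473.27,784,926,  946,994]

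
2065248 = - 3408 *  (-606)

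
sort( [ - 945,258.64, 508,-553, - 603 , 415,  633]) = [ - 945,-603, - 553,258.64 , 415,508, 633 ] 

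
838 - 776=62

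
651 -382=269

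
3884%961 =40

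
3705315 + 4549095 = 8254410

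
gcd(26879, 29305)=1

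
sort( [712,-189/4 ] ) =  [ - 189/4,712 ] 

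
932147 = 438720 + 493427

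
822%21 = 3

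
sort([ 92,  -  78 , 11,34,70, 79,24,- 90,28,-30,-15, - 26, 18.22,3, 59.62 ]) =[-90, - 78,-30, - 26, - 15,3,11, 18.22 , 24,  28,  34, 59.62,70, 79, 92 ]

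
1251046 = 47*26618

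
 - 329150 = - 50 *6583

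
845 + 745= 1590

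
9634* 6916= 66628744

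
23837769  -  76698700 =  - 52860931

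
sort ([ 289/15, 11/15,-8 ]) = [ - 8,  11/15, 289/15 ] 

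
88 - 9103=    - 9015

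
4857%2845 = 2012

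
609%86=7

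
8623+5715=14338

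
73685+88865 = 162550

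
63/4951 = 63/4951 = 0.01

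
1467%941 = 526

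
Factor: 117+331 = 2^6 * 7^1 =448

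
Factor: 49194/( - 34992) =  - 911/648 = -2^( - 3)*3^( - 4 ) * 911^1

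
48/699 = 16/233 = 0.07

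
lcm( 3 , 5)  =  15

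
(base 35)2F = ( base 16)55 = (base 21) 41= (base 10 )85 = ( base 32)2L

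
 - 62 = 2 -64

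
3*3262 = 9786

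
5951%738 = 47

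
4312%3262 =1050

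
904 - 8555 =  - 7651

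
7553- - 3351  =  10904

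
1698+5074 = 6772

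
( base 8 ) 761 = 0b111110001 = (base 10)497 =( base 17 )1C4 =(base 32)fh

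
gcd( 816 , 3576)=24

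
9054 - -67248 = 76302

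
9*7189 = 64701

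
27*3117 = 84159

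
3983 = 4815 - 832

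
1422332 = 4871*292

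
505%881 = 505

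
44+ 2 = 46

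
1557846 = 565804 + 992042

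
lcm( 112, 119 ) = 1904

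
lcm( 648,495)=35640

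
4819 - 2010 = 2809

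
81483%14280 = 10083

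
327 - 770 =-443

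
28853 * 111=3202683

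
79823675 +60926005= 140749680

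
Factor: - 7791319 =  - 23^1 * 338753^1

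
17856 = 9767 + 8089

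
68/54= 34/27 =1.26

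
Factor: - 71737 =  - 23^1*3119^1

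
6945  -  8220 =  - 1275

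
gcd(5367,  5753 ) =1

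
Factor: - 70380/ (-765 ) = 2^2*23^1= 92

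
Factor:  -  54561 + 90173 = 35612=2^2*29^1*307^1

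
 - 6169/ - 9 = 6169/9 = 685.44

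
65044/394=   32522/197 = 165.09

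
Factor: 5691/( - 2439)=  - 7/3  =  -  3^( - 1 ) * 7^1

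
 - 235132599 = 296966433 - 532099032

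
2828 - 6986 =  - 4158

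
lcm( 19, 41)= 779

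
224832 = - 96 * ( -2342)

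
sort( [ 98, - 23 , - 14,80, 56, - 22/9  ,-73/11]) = [ - 23,  -  14, - 73/11 , - 22/9, 56, 80,98 ]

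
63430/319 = 198 + 268/319 = 198.84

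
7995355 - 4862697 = 3132658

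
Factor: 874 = 2^1*19^1 * 23^1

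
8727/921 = 9+146/307  =  9.48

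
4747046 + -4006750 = 740296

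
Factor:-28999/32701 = -47/53 = - 47^1*53^(-1)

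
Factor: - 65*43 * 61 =-170495 =- 5^1*13^1 * 43^1*61^1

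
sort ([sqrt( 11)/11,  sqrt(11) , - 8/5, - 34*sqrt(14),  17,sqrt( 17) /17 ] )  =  [ - 34*sqrt(14 ),-8/5,  sqrt( 17)/17,  sqrt(11)/11, sqrt( 11) , 17 ]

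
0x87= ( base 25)5A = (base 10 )135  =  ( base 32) 47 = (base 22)63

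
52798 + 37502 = 90300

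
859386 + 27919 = 887305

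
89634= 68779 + 20855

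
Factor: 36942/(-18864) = - 47/24 = - 2^ ( - 3 ) * 3^( - 1 )*47^1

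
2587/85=30  +  37/85 = 30.44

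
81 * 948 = 76788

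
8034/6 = 1339 = 1339.00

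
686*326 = 223636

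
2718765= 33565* 81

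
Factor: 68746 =2^1*37^1*929^1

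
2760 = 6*460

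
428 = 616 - 188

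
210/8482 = 105/4241= 0.02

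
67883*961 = 65235563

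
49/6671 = 7/953 = 0.01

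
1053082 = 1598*659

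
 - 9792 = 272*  ( -36 ) 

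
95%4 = 3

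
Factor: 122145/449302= 255/938 = 2^( - 1 )*3^1 * 5^1*7^( - 1) * 17^1*67^( - 1 ) 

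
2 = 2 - 0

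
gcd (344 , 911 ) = 1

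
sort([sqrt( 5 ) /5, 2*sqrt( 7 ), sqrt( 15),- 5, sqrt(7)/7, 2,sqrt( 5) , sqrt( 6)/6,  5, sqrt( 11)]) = [ - 5,  sqrt ( 7)/7,sqrt( 6 )/6, sqrt( 5)/5,2, sqrt( 5 ), sqrt ( 11 ), sqrt(15 ),5, 2*sqrt( 7) ] 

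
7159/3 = 2386 + 1/3 = 2386.33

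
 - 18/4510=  - 9/2255 = - 0.00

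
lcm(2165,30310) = 30310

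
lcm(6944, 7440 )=104160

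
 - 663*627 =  - 415701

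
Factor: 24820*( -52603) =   -  2^2*5^1*17^1*41^1*73^1*1283^1 =- 1305606460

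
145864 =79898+65966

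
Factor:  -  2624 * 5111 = -2^6 * 19^1*41^1*269^1 = - 13411264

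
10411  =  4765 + 5646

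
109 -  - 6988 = 7097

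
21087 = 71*297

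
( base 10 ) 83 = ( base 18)4b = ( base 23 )3E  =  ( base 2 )1010011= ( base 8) 123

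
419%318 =101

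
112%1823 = 112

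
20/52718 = 10/26359=0.00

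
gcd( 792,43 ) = 1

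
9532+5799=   15331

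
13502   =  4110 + 9392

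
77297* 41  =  3169177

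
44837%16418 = 12001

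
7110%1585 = 770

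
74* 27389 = 2026786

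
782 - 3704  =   - 2922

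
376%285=91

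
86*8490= 730140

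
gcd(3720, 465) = 465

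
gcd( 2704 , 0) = 2704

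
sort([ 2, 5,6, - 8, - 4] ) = [-8  , - 4 , 2,5 , 6] 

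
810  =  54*15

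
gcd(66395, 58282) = 7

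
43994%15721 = 12552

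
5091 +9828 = 14919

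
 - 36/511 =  - 1 + 475/511 = - 0.07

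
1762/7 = 1762/7 = 251.71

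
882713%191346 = 117329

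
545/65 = 8 + 5/13 = 8.38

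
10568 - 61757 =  - 51189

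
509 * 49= 24941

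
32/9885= 32/9885 = 0.00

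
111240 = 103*1080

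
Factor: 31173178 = 2^1*15586589^1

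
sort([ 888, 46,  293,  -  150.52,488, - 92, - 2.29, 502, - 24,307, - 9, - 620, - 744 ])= [ - 744,  -  620 , - 150.52, - 92, - 24, - 9,- 2.29,46,  293,  307,488 , 502,888]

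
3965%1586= 793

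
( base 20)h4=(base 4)11120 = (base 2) 101011000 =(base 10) 344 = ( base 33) ae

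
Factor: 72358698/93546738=3^( - 7 )*17^1*479^1*1481^1*7129^( - 1) = 12059783/15591123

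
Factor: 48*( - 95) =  - 4560= - 2^4*3^1*5^1 * 19^1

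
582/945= 194/315  =  0.62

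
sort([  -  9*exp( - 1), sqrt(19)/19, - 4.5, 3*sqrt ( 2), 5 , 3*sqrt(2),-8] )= [ - 8, - 4.5, - 9 * exp( - 1 ) , sqrt(19)/19 , 3*sqrt( 2), 3 * sqrt (2) , 5 ]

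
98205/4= 98205/4 = 24551.25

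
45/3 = 15 = 15.00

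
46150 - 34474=11676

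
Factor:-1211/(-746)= 2^(-1)*7^1*173^1 * 373^ (  -  1 ) 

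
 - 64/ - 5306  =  32/2653  =  0.01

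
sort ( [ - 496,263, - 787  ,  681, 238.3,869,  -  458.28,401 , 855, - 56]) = [ - 787, -496,  -  458.28 , - 56, 238.3 , 263, 401,  681,855, 869]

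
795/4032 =265/1344 = 0.20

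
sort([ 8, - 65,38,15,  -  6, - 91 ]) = [ - 91, - 65,  -  6 , 8 , 15, 38]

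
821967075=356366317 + 465600758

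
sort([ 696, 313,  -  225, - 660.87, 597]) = [- 660.87, - 225,313,597,696]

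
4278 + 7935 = 12213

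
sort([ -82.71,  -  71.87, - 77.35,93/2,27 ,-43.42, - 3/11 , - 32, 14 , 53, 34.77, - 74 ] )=[ - 82.71, - 77.35 , - 74, - 71.87,  -  43.42, - 32, - 3/11,14,27, 34.77,93/2, 53 ] 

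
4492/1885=2 + 722/1885  =  2.38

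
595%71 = 27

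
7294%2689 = 1916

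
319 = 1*319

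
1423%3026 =1423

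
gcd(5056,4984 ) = 8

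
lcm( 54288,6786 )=54288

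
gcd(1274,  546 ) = 182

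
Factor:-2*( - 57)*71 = 2^1*3^1* 19^1*71^1 = 8094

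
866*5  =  4330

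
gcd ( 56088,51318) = 18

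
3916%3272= 644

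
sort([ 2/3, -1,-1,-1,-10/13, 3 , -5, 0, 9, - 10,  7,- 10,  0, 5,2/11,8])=[ - 10, - 10, -5, -1, - 1, - 1, - 10/13, 0, 0 , 2/11, 2/3,3,5, 7,8,9] 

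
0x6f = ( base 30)3L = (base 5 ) 421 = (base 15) 76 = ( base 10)111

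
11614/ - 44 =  - 264 + 1/22 = - 263.95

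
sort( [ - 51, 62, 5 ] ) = [ - 51,5, 62]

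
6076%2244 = 1588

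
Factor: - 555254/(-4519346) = 7^1*13^( - 1)*17^1*101^( -1)*1721^(-1)*2333^1   =  277627/2259673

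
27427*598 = 16401346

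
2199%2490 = 2199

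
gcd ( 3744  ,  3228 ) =12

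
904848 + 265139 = 1169987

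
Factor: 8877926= 2^1* 4438963^1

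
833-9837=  - 9004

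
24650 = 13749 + 10901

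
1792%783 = 226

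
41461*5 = 207305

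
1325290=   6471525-5146235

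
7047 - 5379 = 1668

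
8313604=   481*17284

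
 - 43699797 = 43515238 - 87215035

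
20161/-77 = - 262  +  13/77 = - 261.83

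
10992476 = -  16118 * (-682)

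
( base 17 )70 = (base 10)119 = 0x77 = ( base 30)3T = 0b1110111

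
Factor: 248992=2^5*31^1*251^1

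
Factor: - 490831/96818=  -  2^( - 1)*11^1*44621^1 * 48409^( - 1) 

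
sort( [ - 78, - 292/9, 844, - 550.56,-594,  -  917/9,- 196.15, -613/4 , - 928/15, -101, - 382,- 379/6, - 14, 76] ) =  [ - 594, - 550.56, - 382,-196.15,-613/4, - 917/9, - 101, - 78, - 379/6,-928/15,- 292/9,-14,76, 844] 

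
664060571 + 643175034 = 1307235605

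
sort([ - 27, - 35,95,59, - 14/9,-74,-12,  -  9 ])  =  [ - 74,  -  35, - 27, - 12, - 9, - 14/9 , 59,95 ] 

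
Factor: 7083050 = 2^1*5^2*13^1*17^1*641^1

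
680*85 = 57800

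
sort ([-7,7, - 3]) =[ - 7,-3,7 ]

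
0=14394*0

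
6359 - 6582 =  - 223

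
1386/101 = 13 + 73/101 = 13.72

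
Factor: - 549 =  -  3^2*61^1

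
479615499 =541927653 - 62312154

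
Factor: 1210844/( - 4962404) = - 302711/1240601 = - 83^( - 1)*14947^( - 1 )*302711^1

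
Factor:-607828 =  - 2^2*13^1*11689^1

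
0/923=0= 0.00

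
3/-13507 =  - 1  +  13504/13507 = -0.00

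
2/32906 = 1/16453 = 0.00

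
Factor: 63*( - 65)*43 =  - 176085 = -3^2*5^1*7^1*13^1*43^1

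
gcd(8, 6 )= 2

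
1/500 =1/500 =0.00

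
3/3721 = 3/3721 = 0.00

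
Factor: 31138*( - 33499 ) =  - 1043091862 = - 2^1 * 139^1*241^1 * 15569^1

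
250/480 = 25/48 = 0.52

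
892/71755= 892/71755 = 0.01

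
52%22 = 8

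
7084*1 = 7084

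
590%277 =36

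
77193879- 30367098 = 46826781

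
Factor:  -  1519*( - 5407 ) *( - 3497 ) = -7^2*13^1*31^1*269^1*5407^1 = - 28721675801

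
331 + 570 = 901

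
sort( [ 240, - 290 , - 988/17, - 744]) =[ - 744,-290, - 988/17, 240]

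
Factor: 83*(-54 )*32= - 143424 = - 2^6 * 3^3*83^1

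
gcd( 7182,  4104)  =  1026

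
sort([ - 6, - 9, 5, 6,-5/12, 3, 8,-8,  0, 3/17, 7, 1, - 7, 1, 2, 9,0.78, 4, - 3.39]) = [-9, - 8, - 7,-6,-3.39, -5/12, 0, 3/17, 0.78, 1,1,2,3,  4, 5,  6, 7 , 8, 9] 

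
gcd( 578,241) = 1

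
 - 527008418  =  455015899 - 982024317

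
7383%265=228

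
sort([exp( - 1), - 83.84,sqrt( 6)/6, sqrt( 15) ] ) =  [ - 83.84,exp( - 1),sqrt( 6)/6 , sqrt(15)] 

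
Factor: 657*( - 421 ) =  - 3^2*73^1*421^1=-  276597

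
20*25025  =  500500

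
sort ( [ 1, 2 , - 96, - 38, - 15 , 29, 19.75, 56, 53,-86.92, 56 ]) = [ - 96, -86.92,-38, -15, 1,2  ,  19.75, 29, 53, 56, 56 ]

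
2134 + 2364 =4498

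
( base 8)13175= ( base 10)5757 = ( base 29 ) 6OF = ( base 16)167d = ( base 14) 2153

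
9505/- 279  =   - 9505/279  =  - 34.07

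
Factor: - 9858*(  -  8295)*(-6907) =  - 564799963770 = - 2^1*3^2*5^1*7^1*31^1*53^1*79^1*6907^1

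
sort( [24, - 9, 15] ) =[ -9, 15 , 24 ] 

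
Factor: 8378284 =2^2*71^1 * 29501^1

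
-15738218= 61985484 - 77723702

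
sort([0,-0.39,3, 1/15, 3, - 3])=[ - 3, - 0.39, 0, 1/15 , 3,3 ]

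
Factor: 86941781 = 509^1*170809^1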